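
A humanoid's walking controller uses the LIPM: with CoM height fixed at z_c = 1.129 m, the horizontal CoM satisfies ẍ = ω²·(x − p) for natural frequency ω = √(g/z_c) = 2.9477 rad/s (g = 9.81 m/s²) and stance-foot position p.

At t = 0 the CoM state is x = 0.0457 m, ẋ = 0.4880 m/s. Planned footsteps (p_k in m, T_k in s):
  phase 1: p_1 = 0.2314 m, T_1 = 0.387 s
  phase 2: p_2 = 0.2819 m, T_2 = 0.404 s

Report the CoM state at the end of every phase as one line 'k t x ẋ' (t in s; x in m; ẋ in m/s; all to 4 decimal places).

1 0.3870 0.1438 0.0725
2 0.7910 0.0704 -0.4776

phase 1: p=0.2314, T=0.387, ωT=1.140760, cosh=1.724361, sinh=1.404785; start (x,ẋ)=(0.045700, 0.488000) → end (x,ẋ)=(0.143752, 0.072526)
phase 2: p=0.2819, T=0.404, ωT=1.190871, cosh=1.796951, sinh=1.492994; start (x,ẋ)=(0.143752, 0.072526) → end (x,ẋ)=(0.070389, -0.477649)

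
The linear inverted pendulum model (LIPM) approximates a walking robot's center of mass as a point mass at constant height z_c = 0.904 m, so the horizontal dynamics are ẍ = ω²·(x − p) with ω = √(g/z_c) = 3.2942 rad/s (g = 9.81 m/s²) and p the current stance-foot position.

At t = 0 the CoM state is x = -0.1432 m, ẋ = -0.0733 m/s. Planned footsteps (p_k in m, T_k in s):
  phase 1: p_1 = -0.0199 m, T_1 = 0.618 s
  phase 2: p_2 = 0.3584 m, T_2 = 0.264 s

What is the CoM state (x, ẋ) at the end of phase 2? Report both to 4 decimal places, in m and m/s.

phase 1: p=-0.0199, T=0.618, ωT=2.035816, cosh=3.894535, sinh=3.763961; start (x,ẋ)=(-0.143200, -0.073300) → end (x,ẋ)=(-0.583849, -1.814296)
phase 2: p=0.3584, T=0.264, ωT=0.869669, cosh=1.402605, sinh=0.983515; start (x,ẋ)=(-0.583849, -1.814296) → end (x,ẋ)=(-1.504879, -5.597529)

x = -1.5049, ẋ = -5.5975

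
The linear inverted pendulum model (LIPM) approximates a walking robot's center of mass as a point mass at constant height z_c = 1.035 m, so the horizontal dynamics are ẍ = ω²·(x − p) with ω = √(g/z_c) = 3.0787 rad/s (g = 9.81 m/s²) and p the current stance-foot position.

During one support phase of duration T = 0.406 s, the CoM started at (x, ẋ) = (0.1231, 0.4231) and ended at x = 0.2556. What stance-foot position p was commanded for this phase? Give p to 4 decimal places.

p = 0.2218

ωT = 3.0787·0.406 = 1.249952; cosh(ωT) = 1.888347, sinh(ωT) = 1.601829
x(T) = p + (x₀−p)·cosh(ωT) + (ẋ₀/ω)·sinh(ωT) ⇒ p·(1 − cosh) = x(T) − x₀·cosh − (ẋ₀/ω)·sinh
numerator   = 0.2556 − (0.1231)·1.888347 − (0.4231/3.0787)·1.601829 = -0.196992
denominator = 1 − 1.888347 = -0.888347
p = -0.196992 / -0.888347 = 0.2218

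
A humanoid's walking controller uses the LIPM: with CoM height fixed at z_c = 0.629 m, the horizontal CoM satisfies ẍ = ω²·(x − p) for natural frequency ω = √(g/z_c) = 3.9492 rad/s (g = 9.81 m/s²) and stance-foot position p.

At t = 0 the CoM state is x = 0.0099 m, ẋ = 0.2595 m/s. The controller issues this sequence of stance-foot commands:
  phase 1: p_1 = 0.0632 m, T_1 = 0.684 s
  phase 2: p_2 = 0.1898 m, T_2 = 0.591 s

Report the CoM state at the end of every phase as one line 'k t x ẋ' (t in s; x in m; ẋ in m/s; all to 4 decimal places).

1 0.6840 0.1516 0.3808
2 1.2750 0.4840 1.2133

phase 1: p=0.0632, T=0.684, ωT=2.701253, cosh=7.482753, sinh=7.415632; start (x,ẋ)=(0.009900, 0.259500) → end (x,ẋ)=(0.151647, 0.380841)
phase 2: p=0.1898, T=0.591, ωT=2.333977, cosh=5.207905, sinh=5.110995; start (x,ẋ)=(0.151647, 0.380841) → end (x,ẋ)=(0.483980, 1.213284)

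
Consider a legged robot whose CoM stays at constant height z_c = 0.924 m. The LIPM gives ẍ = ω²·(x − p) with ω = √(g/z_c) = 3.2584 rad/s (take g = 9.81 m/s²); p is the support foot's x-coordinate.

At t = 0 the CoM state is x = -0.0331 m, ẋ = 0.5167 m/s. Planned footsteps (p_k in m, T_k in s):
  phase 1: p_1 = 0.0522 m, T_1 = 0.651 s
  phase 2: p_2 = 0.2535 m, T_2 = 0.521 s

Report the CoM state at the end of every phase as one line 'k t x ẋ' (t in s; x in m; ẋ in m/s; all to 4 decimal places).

1 0.6510 0.3432 1.0434
2 1.1720 1.3516 3.7157

phase 1: p=0.0522, T=0.651, ωT=2.121218, cosh=4.230590, sinh=4.110704; start (x,ẋ)=(-0.033100, 0.516700) → end (x,ẋ)=(0.343185, 1.043410)
phase 2: p=0.2535, T=0.521, ωT=1.697626, cosh=2.822044, sinh=2.638926; start (x,ẋ)=(0.343185, 1.043410) → end (x,ẋ)=(1.351635, 3.715719)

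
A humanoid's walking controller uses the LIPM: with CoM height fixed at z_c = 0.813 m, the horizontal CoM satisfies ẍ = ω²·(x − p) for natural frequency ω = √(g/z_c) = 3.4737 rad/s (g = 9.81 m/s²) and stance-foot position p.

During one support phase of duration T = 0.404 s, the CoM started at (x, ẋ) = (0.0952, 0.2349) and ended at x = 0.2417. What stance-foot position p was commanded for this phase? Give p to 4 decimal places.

p = 0.0803

ωT = 3.4737·0.404 = 1.403375; cosh(ωT) = 2.157337, sinh(ωT) = 1.911571
x(T) = p + (x₀−p)·cosh(ωT) + (ẋ₀/ω)·sinh(ωT) ⇒ p·(1 − cosh) = x(T) − x₀·cosh − (ẋ₀/ω)·sinh
numerator   = 0.2417 − (0.0952)·2.157337 − (0.2349/3.4737)·1.911571 = -0.092944
denominator = 1 − 2.157337 = -1.157337
p = -0.092944 / -1.157337 = 0.0803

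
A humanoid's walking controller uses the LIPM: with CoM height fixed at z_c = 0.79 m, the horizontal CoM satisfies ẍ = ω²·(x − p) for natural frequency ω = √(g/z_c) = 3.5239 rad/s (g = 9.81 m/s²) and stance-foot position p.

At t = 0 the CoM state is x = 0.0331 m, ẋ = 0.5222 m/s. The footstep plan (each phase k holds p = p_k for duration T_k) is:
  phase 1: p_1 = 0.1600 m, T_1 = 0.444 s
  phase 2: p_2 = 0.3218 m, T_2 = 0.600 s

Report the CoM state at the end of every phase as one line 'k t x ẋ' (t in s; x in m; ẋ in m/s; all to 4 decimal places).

1 0.4440 0.1821 0.2807
2 1.0440 0.0599 -0.8295

phase 1: p=0.1600, T=0.444, ωT=1.564612, cosh=2.494993, sinh=2.285824; start (x,ẋ)=(0.033100, 0.522200) → end (x,ẋ)=(0.182117, 0.280704)
phase 2: p=0.3218, T=0.600, ωT=2.114340, cosh=4.202415, sinh=4.081702; start (x,ẋ)=(0.182117, 0.280704) → end (x,ẋ)=(0.059932, -0.829493)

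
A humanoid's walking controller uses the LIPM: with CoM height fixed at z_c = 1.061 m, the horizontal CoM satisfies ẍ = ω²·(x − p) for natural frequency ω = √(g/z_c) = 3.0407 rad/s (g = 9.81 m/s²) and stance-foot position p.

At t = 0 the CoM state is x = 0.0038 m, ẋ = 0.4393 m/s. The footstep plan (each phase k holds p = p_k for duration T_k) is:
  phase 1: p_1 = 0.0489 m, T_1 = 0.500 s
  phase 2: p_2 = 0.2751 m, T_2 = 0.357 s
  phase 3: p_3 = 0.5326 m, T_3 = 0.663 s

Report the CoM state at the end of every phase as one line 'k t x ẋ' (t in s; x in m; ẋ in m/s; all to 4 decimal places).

1 0.5000 0.2554 0.7540
2 0.8570 0.5679 1.1653
3 1.5200 2.0807 4.8481

phase 1: p=0.0489, T=0.500, ωT=1.520350, cosh=2.396231, sinh=2.177595; start (x,ẋ)=(0.003800, 0.439300) → end (x,ẋ)=(0.255434, 0.754038)
phase 2: p=0.2751, T=0.357, ωT=1.085530, cosh=1.649366, sinh=1.311643; start (x,ẋ)=(0.255434, 0.754038) → end (x,ẋ)=(0.567928, 1.165252)
phase 3: p=0.5326, T=0.663, ωT=2.015984, cosh=3.820651, sinh=3.687462; start (x,ẋ)=(0.567928, 1.165252) → end (x,ẋ)=(2.080678, 4.848134)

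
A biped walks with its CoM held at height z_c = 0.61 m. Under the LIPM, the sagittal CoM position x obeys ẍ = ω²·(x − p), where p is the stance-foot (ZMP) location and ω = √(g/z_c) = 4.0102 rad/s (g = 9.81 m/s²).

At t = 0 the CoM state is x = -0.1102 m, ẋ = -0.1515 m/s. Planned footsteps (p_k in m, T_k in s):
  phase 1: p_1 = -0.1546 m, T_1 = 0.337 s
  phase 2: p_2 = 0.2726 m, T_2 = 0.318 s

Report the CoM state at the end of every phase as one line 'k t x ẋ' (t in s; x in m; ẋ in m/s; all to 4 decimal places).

1 0.3370 -0.1312 0.0086
2 0.6550 -0.5029 -2.6552

phase 1: p=-0.1546, T=0.337, ωT=1.351437, cosh=2.060921, sinh=1.802053; start (x,ẋ)=(-0.110200, -0.151500) → end (x,ẋ)=(-0.131174, 0.008631)
phase 2: p=0.2726, T=0.318, ωT=1.275244, cosh=1.929468, sinh=1.650105; start (x,ẋ)=(-0.131174, 0.008631) → end (x,ẋ)=(-0.502918, -2.655222)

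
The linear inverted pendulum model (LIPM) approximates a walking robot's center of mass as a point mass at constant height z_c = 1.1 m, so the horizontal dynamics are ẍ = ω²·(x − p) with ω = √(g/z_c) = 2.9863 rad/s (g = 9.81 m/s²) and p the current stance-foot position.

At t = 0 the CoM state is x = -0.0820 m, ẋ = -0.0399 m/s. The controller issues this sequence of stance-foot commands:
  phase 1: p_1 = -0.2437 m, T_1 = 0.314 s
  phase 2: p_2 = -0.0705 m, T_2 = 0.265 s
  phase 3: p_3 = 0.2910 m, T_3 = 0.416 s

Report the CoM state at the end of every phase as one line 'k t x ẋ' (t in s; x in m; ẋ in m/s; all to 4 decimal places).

1 0.3140 -0.0200 0.4634
2 0.5790 0.1327 0.7484
3 0.9950 0.3918 0.6536

phase 1: p=-0.2437, T=0.314, ωT=0.937698, cosh=1.472812, sinh=1.081284; start (x,ẋ)=(-0.082000, -0.039900) → end (x,ẋ)=(-0.019993, 0.463370)
phase 2: p=-0.0705, T=0.265, ωT=0.791370, cosh=1.329820, sinh=0.876596; start (x,ẋ)=(-0.019993, 0.463370) → end (x,ẋ)=(0.132682, 0.748414)
phase 3: p=0.2910, T=0.416, ωT=1.242301, cosh=1.876146, sinh=1.587427; start (x,ẋ)=(0.132682, 0.748414) → end (x,ẋ)=(0.391807, 0.653623)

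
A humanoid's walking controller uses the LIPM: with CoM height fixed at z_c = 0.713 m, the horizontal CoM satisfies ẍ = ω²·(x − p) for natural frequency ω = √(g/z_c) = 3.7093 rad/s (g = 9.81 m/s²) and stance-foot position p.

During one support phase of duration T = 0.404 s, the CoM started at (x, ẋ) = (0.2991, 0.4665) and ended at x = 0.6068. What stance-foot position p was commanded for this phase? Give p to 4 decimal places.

p = 0.2692

ωT = 3.7093·0.404 = 1.498557; cosh(ωT) = 2.349340, sinh(ωT) = 2.125888
x(T) = p + (x₀−p)·cosh(ωT) + (ẋ₀/ω)·sinh(ωT) ⇒ p·(1 − cosh) = x(T) − x₀·cosh − (ẋ₀/ω)·sinh
numerator   = 0.6068 − (0.2991)·2.349340 − (0.4665/3.7093)·2.125888 = -0.363250
denominator = 1 − 2.349340 = -1.349340
p = -0.363250 / -1.349340 = 0.2692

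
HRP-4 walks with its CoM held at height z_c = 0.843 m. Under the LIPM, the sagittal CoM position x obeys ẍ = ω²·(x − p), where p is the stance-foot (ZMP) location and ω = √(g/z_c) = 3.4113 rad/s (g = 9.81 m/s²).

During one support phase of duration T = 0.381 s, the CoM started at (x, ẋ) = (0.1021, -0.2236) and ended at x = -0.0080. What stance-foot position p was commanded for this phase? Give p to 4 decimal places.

p = 0.1009

ωT = 3.4113·0.381 = 1.299705; cosh(ωT) = 1.970414, sinh(ωT) = 1.697802
x(T) = p + (x₀−p)·cosh(ωT) + (ẋ₀/ω)·sinh(ωT) ⇒ p·(1 − cosh) = x(T) − x₀·cosh − (ẋ₀/ω)·sinh
numerator   = -0.0080 − (0.1021)·1.970414 − (-0.2236/3.4113)·1.697802 = -0.097894
denominator = 1 − 1.970414 = -0.970414
p = -0.097894 / -0.970414 = 0.1009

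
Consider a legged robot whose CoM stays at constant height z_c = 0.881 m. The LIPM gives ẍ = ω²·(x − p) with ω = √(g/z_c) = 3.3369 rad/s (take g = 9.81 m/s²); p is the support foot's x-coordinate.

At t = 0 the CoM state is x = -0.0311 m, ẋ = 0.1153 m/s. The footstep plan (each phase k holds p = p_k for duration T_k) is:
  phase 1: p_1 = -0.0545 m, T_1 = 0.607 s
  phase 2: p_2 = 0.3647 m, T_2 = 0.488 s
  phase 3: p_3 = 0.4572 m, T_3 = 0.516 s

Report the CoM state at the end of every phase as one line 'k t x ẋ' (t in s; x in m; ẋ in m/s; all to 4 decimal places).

phase 1: p=-0.0545, T=0.607, ωT=2.025498, cosh=3.855908, sinh=3.723979; start (x,ẋ)=(-0.031100, 0.115300) → end (x,ẋ)=(0.164403, 0.735367)
phase 2: p=0.3647, T=0.488, ωT=1.628407, cosh=2.645997, sinh=2.449755; start (x,ẋ)=(0.164403, 0.735367) → end (x,ẋ)=(0.374578, 0.308434)
phase 3: p=0.4572, T=0.516, ωT=1.721840, cosh=2.886776, sinh=2.708039; start (x,ẋ)=(0.374578, 0.308434) → end (x,ẋ)=(0.468997, 0.143772)

1 0.6070 0.1644 0.7354
2 1.0950 0.3746 0.3084
3 1.6110 0.4690 0.1438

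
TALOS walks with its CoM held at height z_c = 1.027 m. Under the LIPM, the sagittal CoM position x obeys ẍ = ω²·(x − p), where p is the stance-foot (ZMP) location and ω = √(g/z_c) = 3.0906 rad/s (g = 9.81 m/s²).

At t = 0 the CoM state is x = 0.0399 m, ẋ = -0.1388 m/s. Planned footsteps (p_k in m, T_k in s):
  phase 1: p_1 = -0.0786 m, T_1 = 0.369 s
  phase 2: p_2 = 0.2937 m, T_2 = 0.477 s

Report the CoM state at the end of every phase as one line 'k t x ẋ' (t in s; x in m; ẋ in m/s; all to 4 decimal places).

1 0.3690 0.0626 0.2750
2 0.8460 -0.0533 -0.8459

phase 1: p=-0.0786, T=0.369, ωT=1.140431, cosh=1.723899, sinh=1.404218; start (x,ẋ)=(0.039900, -0.138800) → end (x,ẋ)=(0.062618, 0.274998)
phase 2: p=0.2937, T=0.477, ωT=1.474216, cosh=2.298285, sinh=2.069326; start (x,ẋ)=(0.062618, 0.274998) → end (x,ẋ)=(-0.053266, -0.845851)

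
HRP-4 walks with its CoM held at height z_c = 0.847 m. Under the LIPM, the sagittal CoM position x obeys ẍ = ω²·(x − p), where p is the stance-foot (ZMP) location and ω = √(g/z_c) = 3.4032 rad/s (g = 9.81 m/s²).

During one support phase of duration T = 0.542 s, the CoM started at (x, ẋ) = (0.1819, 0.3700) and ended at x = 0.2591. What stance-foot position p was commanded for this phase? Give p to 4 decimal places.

ωT = 3.4032·0.542 = 1.844534; cosh(ωT) = 3.241627, sinh(ωT) = 3.083528
x(T) = p + (x₀−p)·cosh(ωT) + (ẋ₀/ω)·sinh(ωT) ⇒ p·(1 − cosh) = x(T) − x₀·cosh − (ẋ₀/ω)·sinh
numerator   = 0.2591 − (0.1819)·3.241627 − (0.3700/3.4032)·3.083528 = -0.665797
denominator = 1 − 3.241627 = -2.241627
p = -0.665797 / -2.241627 = 0.2970

p = 0.2970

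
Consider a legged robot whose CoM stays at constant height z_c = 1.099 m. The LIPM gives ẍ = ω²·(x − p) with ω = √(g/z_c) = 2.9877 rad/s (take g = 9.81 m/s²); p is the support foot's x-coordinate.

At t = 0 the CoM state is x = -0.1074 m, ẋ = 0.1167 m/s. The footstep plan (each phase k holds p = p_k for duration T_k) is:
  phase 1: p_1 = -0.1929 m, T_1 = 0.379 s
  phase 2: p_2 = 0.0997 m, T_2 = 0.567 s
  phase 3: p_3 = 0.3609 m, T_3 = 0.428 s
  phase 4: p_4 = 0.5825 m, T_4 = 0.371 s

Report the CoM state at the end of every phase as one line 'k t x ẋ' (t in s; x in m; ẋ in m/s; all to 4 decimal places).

1 0.3790 0.0078 0.5550
2 0.9460 0.3297 0.8395
3 1.3740 0.7660 1.4699
4 1.7450 1.5548 3.2091

phase 1: p=-0.1929, T=0.379, ωT=1.132338, cosh=1.712591, sinh=1.390312; start (x,ẋ)=(-0.107400, 0.116700) → end (x,ẋ)=(0.007832, 0.555012)
phase 2: p=0.0997, T=0.567, ωT=1.694026, cosh=2.812561, sinh=2.628782; start (x,ẋ)=(0.007832, 0.555012) → end (x,ẋ)=(0.329654, 0.839476)
phase 3: p=0.3609, T=0.428, ωT=1.278736, cosh=1.935242, sinh=1.656853; start (x,ẋ)=(0.329654, 0.839476) → end (x,ẋ)=(0.765971, 1.469919)
phase 4: p=0.5825, T=0.371, ωT=1.108437, cosh=1.679847, sinh=1.349772; start (x,ẋ)=(0.765971, 1.469919) → end (x,ẋ)=(1.554777, 3.209122)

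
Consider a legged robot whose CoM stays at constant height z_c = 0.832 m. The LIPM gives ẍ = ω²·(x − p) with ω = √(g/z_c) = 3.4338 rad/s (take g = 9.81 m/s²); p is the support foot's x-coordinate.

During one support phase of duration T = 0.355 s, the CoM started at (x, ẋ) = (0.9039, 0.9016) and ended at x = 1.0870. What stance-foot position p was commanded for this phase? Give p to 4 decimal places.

p = 1.1687

ωT = 3.4338·0.355 = 1.218999; cosh(ωT) = 1.839662, sinh(ωT) = 1.544137
x(T) = p + (x₀−p)·cosh(ωT) + (ẋ₀/ω)·sinh(ωT) ⇒ p·(1 − cosh) = x(T) − x₀·cosh − (ẋ₀/ω)·sinh
numerator   = 1.0870 − (0.9039)·1.839662 − (0.9016/3.4338)·1.544137 = -0.981309
denominator = 1 − 1.839662 = -0.839662
p = -0.981309 / -0.839662 = 1.1687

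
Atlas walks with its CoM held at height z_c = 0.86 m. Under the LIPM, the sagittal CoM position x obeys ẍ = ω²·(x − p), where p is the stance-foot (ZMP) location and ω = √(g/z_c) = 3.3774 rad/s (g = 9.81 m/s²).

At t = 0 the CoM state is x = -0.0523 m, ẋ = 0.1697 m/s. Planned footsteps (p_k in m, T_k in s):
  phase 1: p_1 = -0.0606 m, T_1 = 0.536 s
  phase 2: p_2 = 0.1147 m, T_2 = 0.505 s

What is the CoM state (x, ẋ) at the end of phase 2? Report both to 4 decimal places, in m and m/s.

phase 1: p=-0.0606, T=0.536, ωT=1.810286, cosh=3.137902, sinh=2.974295; start (x,ẋ)=(-0.052300, 0.169700) → end (x,ẋ)=(0.114890, 0.615879)
phase 2: p=0.1147, T=0.505, ωT=1.705587, cosh=2.843141, sinh=2.661475; start (x,ẋ)=(0.114890, 0.615879) → end (x,ẋ)=(0.600569, 1.752740)

x = 0.6006, ẋ = 1.7527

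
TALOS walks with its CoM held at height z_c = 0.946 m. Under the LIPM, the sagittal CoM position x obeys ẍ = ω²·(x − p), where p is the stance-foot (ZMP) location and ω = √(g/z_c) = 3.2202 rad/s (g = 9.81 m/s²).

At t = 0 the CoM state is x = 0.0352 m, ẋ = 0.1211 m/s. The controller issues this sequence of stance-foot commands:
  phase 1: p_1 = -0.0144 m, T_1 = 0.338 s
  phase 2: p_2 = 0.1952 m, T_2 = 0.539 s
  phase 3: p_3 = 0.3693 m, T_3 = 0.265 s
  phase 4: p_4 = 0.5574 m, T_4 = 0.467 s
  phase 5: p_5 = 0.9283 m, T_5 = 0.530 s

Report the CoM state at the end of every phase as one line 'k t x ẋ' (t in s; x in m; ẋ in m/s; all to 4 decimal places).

1 0.3380 0.1171 0.4105
2 0.8770 0.3171 0.5093
3 1.1420 0.4489 0.5448
4 1.6090 0.6629 0.5386
5 2.1390 0.6187 -0.7442

phase 1: p=-0.0144, T=0.338, ωT=1.088428, cosh=1.653173, sinh=1.316428; start (x,ẋ)=(0.035200, 0.121100) → end (x,ẋ)=(0.117103, 0.410462)
phase 2: p=0.1952, T=0.539, ωT=1.735688, cosh=2.924554, sinh=2.748275; start (x,ẋ)=(0.117103, 0.410462) → end (x,ẋ)=(0.317110, 0.509263)
phase 3: p=0.3693, T=0.265, ωT=0.853353, cosh=1.386745, sinh=0.960760; start (x,ẋ)=(0.317110, 0.509263) → end (x,ẋ)=(0.448867, 0.544751)
phase 4: p=0.5574, T=0.467, ωT=1.503833, cosh=2.360589, sinh=2.138313; start (x,ẋ)=(0.448867, 0.544751) → end (x,ẋ)=(0.662930, 0.538598)
phase 5: p=0.9283, T=0.530, ωT=1.706706, cosh=2.846121, sinh=2.664658; start (x,ẋ)=(0.662930, 0.538598) → end (x,ẋ)=(0.618705, -0.744155)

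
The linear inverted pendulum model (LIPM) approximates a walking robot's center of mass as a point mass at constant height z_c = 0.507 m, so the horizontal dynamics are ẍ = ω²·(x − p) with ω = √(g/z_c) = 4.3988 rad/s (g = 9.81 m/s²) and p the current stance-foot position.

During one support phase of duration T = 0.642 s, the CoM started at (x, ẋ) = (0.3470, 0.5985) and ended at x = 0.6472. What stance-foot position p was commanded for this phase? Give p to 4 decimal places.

p = 0.4599

ωT = 4.3988·0.642 = 2.824030; cosh(ωT) = 8.451979, sinh(ωT) = 8.392612
x(T) = p + (x₀−p)·cosh(ωT) + (ẋ₀/ω)·sinh(ωT) ⇒ p·(1 − cosh) = x(T) − x₀·cosh − (ẋ₀/ω)·sinh
numerator   = 0.6472 − (0.3470)·8.451979 − (0.5985/4.3988)·8.392612 = -3.427534
denominator = 1 − 8.451979 = -7.451979
p = -3.427534 / -7.451979 = 0.4599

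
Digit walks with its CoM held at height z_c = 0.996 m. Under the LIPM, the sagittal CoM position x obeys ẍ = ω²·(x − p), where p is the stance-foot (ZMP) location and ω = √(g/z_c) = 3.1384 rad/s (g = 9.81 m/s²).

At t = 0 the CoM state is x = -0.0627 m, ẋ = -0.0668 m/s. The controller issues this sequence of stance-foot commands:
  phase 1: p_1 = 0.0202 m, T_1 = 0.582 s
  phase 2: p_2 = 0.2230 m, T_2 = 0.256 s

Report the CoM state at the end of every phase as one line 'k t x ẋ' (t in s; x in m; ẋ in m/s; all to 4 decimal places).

1 0.5820 -0.3084 -1.0001
2 0.8380 -0.7738 -2.8293

phase 1: p=0.0202, T=0.582, ωT=1.826549, cosh=3.186689, sinh=3.025721; start (x,ẋ)=(-0.062700, -0.066800) → end (x,ẋ)=(-0.308378, -1.000083)
phase 2: p=0.2230, T=0.256, ωT=0.803430, cosh=1.340489, sinh=0.892699; start (x,ẋ)=(-0.308378, -1.000083) → end (x,ẋ)=(-0.773774, -2.829334)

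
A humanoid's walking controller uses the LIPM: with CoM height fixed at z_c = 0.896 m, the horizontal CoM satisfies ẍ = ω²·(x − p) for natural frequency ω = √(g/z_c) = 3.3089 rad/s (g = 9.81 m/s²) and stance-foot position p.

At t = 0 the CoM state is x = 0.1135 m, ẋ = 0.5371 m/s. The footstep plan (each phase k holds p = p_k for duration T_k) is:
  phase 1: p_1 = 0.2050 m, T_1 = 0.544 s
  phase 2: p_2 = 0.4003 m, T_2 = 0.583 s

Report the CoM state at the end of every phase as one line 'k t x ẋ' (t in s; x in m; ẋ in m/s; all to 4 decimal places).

1 0.5440 0.3982 0.7783
2 1.1270 1.1855 2.7122

phase 1: p=0.2050, T=0.544, ωT=1.800042, cosh=3.107596, sinh=2.942304; start (x,ẋ)=(0.113500, 0.537100) → end (x,ẋ)=(0.398249, 0.778265)
phase 2: p=0.4003, T=0.583, ωT=1.929089, cosh=3.514258, sinh=3.368977; start (x,ẋ)=(0.398249, 0.778265) → end (x,ẋ)=(1.185488, 2.712161)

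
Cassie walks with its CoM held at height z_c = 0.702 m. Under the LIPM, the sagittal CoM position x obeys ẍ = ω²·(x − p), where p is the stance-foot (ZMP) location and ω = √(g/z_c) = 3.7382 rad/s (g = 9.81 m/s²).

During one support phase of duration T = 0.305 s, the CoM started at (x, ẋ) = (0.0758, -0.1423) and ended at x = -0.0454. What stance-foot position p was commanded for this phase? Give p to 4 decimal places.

ωT = 3.7382·0.305 = 1.140151; cosh(ωT) = 1.723506, sinh(ωT) = 1.403735
x(T) = p + (x₀−p)·cosh(ωT) + (ẋ₀/ω)·sinh(ωT) ⇒ p·(1 − cosh) = x(T) − x₀·cosh − (ẋ₀/ω)·sinh
numerator   = -0.0454 − (0.0758)·1.723506 − (-0.1423/3.7382)·1.403735 = -0.122607
denominator = 1 − 1.723506 = -0.723506
p = -0.122607 / -0.723506 = 0.1695

p = 0.1695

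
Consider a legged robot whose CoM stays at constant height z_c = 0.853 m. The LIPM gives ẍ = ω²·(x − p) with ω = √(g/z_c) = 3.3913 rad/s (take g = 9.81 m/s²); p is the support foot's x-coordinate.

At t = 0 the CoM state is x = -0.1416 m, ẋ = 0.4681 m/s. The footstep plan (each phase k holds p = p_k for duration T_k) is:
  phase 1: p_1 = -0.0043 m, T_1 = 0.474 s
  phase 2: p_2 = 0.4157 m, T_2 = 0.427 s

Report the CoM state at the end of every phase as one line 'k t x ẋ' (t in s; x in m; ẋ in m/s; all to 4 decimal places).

phase 1: p=-0.0043, T=0.474, ωT=1.607476, cosh=2.595297, sinh=2.394904; start (x,ẋ)=(-0.141600, 0.468100) → end (x,ẋ)=(-0.030066, 0.099730)
phase 2: p=0.4157, T=0.427, ωT=1.448085, cosh=2.244989, sinh=2.009969; start (x,ẋ)=(-0.030066, 0.099730) → end (x,ẋ)=(-0.525933, -2.814634)

1 0.4740 -0.0301 0.0997
2 0.9010 -0.5259 -2.8146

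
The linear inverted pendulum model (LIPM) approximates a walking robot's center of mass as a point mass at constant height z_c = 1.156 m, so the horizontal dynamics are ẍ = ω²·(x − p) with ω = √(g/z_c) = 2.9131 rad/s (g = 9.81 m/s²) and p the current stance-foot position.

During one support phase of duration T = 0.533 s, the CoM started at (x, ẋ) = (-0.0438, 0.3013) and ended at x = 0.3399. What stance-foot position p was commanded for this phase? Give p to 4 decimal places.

p = -0.1462

ωT = 2.9131·0.533 = 1.552682; cosh(ωT) = 2.467902, sinh(ωT) = 2.256223
x(T) = p + (x₀−p)·cosh(ωT) + (ẋ₀/ω)·sinh(ωT) ⇒ p·(1 − cosh) = x(T) − x₀·cosh − (ẋ₀/ω)·sinh
numerator   = 0.3399 − (-0.0438)·2.467902 − (0.3013/2.9131)·2.256223 = 0.214634
denominator = 1 − 2.467902 = -1.467902
p = 0.214634 / -1.467902 = -0.1462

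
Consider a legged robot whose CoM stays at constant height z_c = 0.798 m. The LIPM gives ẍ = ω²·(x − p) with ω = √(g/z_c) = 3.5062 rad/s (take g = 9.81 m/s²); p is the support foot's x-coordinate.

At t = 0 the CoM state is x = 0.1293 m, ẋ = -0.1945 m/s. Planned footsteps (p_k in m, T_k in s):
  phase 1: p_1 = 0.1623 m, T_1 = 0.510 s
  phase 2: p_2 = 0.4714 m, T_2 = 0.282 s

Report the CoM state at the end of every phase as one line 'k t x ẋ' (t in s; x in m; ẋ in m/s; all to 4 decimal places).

1 0.5100 -0.1003 -0.9339
2 0.7920 -0.7117 -3.7497

phase 1: p=0.1623, T=0.510, ωT=1.788162, cosh=3.072861, sinh=2.905593; start (x,ẋ)=(0.129300, -0.194500) → end (x,ẋ)=(-0.100287, -0.933862)
phase 2: p=0.4714, T=0.282, ωT=0.988748, cosh=1.529955, sinh=1.157913; start (x,ẋ)=(-0.100287, -0.933862) → end (x,ẋ)=(-0.711661, -3.749744)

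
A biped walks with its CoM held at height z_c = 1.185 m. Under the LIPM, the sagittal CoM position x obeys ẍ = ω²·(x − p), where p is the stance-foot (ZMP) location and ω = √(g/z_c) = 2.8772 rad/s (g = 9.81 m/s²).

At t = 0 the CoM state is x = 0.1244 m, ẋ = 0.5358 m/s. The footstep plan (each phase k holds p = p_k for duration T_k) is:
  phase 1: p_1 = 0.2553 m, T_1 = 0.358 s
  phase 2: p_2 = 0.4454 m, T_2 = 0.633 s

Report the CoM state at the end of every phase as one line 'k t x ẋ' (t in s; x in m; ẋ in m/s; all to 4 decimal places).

phase 1: p=0.2553, T=0.358, ωT=1.030038, cosh=1.579082, sinh=1.222089; start (x,ẋ)=(0.124400, 0.535800) → end (x,ẋ)=(0.276179, 0.385803)
phase 2: p=0.4454, T=0.633, ωT=1.821268, cosh=3.170754, sinh=3.008933; start (x,ẋ)=(0.276179, 0.385803) → end (x,ẋ)=(0.312308, -0.241714)

1 0.3580 0.2762 0.3858
2 0.9910 0.3123 -0.2417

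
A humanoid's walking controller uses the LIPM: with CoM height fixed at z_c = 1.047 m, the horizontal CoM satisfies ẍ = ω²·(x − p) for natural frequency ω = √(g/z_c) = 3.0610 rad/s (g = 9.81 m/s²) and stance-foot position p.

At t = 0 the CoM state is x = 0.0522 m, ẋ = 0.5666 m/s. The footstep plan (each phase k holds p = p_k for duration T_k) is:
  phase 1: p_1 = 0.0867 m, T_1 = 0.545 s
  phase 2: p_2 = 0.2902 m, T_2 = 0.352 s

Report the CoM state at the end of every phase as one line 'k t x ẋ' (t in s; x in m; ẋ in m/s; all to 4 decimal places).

phase 1: p=0.0867, T=0.545, ωT=1.668245, cosh=2.745715, sinh=2.557138; start (x,ẋ)=(0.052200, 0.566600) → end (x,ẋ)=(0.465306, 1.285677)
phase 2: p=0.2902, T=0.352, ωT=1.077472, cosh=1.638850, sinh=1.298395; start (x,ẋ)=(0.465306, 1.285677) → end (x,ẋ)=(1.122523, 2.802973)

1 0.5450 0.4653 1.2857
2 0.8970 1.1225 2.8030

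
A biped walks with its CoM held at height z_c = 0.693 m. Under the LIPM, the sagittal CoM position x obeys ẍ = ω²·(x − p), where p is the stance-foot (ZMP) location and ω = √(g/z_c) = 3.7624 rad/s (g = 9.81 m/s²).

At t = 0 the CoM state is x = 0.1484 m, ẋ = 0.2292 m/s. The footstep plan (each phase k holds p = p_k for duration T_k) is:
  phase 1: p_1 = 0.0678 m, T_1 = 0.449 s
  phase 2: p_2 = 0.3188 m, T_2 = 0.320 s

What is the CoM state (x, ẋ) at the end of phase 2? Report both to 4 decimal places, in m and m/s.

phase 1: p=0.0678, T=0.449, ωT=1.689318, cosh=2.800215, sinh=2.615569; start (x,ẋ)=(0.148400, 0.229200) → end (x,ẋ)=(0.452834, 1.434979)
phase 2: p=0.3188, T=0.320, ωT=1.203968, cosh=1.816659, sinh=1.516658; start (x,ẋ)=(0.452834, 1.434979) → end (x,ẋ)=(1.140747, 3.371703)

x = 1.1407, ẋ = 3.3717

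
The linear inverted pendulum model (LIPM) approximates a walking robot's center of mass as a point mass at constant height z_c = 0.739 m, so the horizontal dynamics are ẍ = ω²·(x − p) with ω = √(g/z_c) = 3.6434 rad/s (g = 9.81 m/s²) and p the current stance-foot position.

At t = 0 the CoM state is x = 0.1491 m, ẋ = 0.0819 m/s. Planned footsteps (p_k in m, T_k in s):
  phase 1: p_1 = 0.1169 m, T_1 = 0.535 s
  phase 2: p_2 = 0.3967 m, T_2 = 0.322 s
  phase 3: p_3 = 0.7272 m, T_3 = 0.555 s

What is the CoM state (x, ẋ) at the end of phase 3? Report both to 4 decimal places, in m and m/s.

x = 0.7237, ẋ = 0.1881

phase 1: p=0.1169, T=0.535, ωT=1.949219, cosh=3.582793, sinh=3.440408; start (x,ẋ)=(0.149100, 0.081900) → end (x,ẋ)=(0.309603, 0.697051)
phase 2: p=0.3967, T=0.322, ωT=1.173175, cosh=1.770811, sinh=1.461427; start (x,ẋ)=(0.309603, 0.697051) → end (x,ẋ)=(0.522066, 0.770590)
phase 3: p=0.7272, T=0.555, ωT=2.022087, cosh=3.843226, sinh=3.710847; start (x,ẋ)=(0.522066, 0.770590) → end (x,ẋ)=(0.723679, 0.188119)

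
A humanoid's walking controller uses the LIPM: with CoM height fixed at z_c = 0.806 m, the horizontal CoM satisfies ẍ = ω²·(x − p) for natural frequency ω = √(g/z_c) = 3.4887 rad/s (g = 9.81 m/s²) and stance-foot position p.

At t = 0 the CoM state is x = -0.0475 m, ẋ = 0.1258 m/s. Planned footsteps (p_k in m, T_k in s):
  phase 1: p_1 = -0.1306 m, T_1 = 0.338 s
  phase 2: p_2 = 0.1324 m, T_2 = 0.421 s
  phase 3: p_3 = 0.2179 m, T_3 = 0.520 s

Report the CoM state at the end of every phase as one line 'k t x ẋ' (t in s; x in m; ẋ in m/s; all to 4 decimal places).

1 0.3380 0.0704 0.6507
2 0.7590 0.3741 1.0429
3 1.2790 1.6027 4.9122

phase 1: p=-0.1306, T=0.338, ωT=1.179181, cosh=1.779620, sinh=1.472089; start (x,ẋ)=(-0.047500, 0.125800) → end (x,ẋ)=(0.070369, 0.650651)
phase 2: p=0.1324, T=0.421, ωT=1.468743, cosh=2.286993, sinh=2.056778; start (x,ẋ)=(0.070369, 0.650651) → end (x,ẋ)=(0.374129, 1.042930)
phase 3: p=0.2179, T=0.520, ωT=1.814124, cosh=3.149340, sinh=2.986359; start (x,ẋ)=(0.374129, 1.042930) → end (x,ẋ)=(1.602677, 4.912218)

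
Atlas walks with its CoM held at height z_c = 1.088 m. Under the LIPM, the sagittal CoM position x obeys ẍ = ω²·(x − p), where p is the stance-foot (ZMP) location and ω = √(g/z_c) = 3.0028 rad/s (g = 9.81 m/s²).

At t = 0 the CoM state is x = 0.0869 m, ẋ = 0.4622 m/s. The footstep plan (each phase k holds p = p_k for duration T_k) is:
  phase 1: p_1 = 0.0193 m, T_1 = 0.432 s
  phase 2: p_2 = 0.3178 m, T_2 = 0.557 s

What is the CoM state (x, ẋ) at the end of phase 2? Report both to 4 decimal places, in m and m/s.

phase 1: p=0.0193, T=0.432, ωT=1.297210, cosh=1.966183, sinh=1.692889; start (x,ẋ)=(0.086900, 0.462200) → end (x,ẋ)=(0.412789, 1.252408)
phase 2: p=0.3178, T=0.557, ωT=1.672560, cosh=2.756774, sinh=2.569008; start (x,ẋ)=(0.412789, 1.252408) → end (x,ẋ)=(1.651144, 4.185369)

x = 1.6511, ẋ = 4.1854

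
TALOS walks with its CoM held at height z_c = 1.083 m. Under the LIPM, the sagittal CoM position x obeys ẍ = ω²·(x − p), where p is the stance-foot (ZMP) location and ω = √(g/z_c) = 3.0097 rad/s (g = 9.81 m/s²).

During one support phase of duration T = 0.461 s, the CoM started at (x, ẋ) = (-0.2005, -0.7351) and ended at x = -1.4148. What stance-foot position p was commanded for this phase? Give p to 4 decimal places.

ωT = 3.0097·0.461 = 1.387472; cosh(ωT) = 2.127209, sinh(ωT) = 1.877503
x(T) = p + (x₀−p)·cosh(ωT) + (ẋ₀/ω)·sinh(ωT) ⇒ p·(1 − cosh) = x(T) − x₀·cosh − (ẋ₀/ω)·sinh
numerator   = -1.4148 − (-0.2005)·2.127209 − (-0.7351/3.0097)·1.877503 = -0.529726
denominator = 1 − 2.127209 = -1.127209
p = -0.529726 / -1.127209 = 0.4699

p = 0.4699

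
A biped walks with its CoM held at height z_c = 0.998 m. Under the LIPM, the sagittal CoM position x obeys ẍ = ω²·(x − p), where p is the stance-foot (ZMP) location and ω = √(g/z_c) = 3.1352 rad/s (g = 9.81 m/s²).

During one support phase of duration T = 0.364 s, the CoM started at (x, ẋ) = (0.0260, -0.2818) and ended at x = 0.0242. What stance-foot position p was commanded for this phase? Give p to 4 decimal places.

p = -0.1458

ωT = 3.1352·0.364 = 1.141213; cosh(ωT) = 1.724997, sinh(ωT) = 1.405566
x(T) = p + (x₀−p)·cosh(ωT) + (ẋ₀/ω)·sinh(ωT) ⇒ p·(1 − cosh) = x(T) − x₀·cosh − (ẋ₀/ω)·sinh
numerator   = 0.0242 − (0.0260)·1.724997 − (-0.2818/3.1352)·1.405566 = 0.105686
denominator = 1 − 1.724997 = -0.724997
p = 0.105686 / -0.724997 = -0.1458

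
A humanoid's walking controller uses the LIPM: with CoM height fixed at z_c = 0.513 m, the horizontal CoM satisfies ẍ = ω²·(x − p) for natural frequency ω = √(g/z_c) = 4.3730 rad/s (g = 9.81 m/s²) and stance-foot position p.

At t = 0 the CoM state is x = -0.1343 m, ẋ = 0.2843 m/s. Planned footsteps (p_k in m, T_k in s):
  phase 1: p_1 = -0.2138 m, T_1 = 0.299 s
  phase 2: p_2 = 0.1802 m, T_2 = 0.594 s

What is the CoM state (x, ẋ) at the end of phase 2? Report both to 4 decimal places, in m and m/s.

x = 1.1076, ẋ = 4.1827

phase 1: p=-0.2138, T=0.299, ωT=1.307527, cosh=1.983754, sinh=1.713266; start (x,ẋ)=(-0.134300, 0.284300) → end (x,ẋ)=(0.055292, 1.159604)
phase 2: p=0.1802, T=0.594, ωT=2.597562, cosh=6.752704, sinh=6.678249; start (x,ẋ)=(0.055292, 1.159604) → end (x,ẋ)=(1.107630, 4.182660)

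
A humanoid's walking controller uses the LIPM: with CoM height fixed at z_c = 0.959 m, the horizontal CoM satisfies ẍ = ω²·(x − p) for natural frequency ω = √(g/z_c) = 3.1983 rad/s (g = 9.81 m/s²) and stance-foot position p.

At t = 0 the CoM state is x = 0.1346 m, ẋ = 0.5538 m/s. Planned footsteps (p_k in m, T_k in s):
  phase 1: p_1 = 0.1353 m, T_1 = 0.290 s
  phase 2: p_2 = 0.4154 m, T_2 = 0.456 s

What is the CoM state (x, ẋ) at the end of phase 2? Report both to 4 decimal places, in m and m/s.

x = 0.7099, ẋ = 1.2016

phase 1: p=0.1353, T=0.290, ωT=0.927507, cosh=1.461869, sinh=1.066330; start (x,ẋ)=(0.134600, 0.553800) → end (x,ẋ)=(0.318917, 0.807195)
phase 2: p=0.4154, T=0.456, ωT=1.458425, cosh=2.265892, sinh=2.033290; start (x,ẋ)=(0.318917, 0.807195) → end (x,ẋ)=(0.709946, 1.201579)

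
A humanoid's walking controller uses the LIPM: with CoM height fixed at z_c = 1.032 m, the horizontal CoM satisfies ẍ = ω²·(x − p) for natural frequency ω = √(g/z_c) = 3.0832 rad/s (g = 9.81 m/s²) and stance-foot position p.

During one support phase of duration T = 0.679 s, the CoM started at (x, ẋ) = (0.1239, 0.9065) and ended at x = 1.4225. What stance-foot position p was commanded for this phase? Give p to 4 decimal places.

ωT = 3.0832·0.679 = 2.093493; cosh(ωT) = 4.118230, sinh(ωT) = 3.994974
x(T) = p + (x₀−p)·cosh(ωT) + (ẋ₀/ω)·sinh(ωT) ⇒ p·(1 − cosh) = x(T) − x₀·cosh − (ẋ₀/ω)·sinh
numerator   = 1.4225 − (0.1239)·4.118230 − (0.9065/3.0832)·3.994974 = -0.262322
denominator = 1 − 4.118230 = -3.118230
p = -0.262322 / -3.118230 = 0.0841

p = 0.0841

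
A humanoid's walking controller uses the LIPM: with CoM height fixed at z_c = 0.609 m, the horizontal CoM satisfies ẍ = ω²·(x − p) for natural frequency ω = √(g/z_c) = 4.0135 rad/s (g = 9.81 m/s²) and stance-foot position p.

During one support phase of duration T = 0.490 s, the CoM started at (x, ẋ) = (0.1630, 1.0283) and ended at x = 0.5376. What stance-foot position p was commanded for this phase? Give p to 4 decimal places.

ωT = 4.0135·0.490 = 1.966615; cosh(ωT) = 3.643187, sinh(ωT) = 3.503258
x(T) = p + (x₀−p)·cosh(ωT) + (ẋ₀/ω)·sinh(ωT) ⇒ p·(1 − cosh) = x(T) − x₀·cosh − (ẋ₀/ω)·sinh
numerator   = 0.5376 − (0.1630)·3.643187 − (1.0283/4.0135)·3.503258 = -0.953810
denominator = 1 − 3.643187 = -2.643187
p = -0.953810 / -2.643187 = 0.3609

p = 0.3609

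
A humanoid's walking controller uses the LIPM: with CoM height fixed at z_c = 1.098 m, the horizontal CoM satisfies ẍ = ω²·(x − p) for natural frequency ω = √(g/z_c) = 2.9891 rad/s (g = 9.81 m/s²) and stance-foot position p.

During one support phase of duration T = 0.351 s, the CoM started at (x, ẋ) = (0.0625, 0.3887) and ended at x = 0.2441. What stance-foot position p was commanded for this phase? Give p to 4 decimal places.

p = 0.0314

ωT = 2.9891·0.351 = 1.049174; cosh(ωT) = 1.602759, sinh(ωT) = 1.252533
x(T) = p + (x₀−p)·cosh(ωT) + (ẋ₀/ω)·sinh(ωT) ⇒ p·(1 − cosh) = x(T) − x₀·cosh − (ẋ₀/ω)·sinh
numerator   = 0.2441 − (0.0625)·1.602759 − (0.3887/2.9891)·1.252533 = -0.018951
denominator = 1 − 1.602759 = -0.602759
p = -0.018951 / -0.602759 = 0.0314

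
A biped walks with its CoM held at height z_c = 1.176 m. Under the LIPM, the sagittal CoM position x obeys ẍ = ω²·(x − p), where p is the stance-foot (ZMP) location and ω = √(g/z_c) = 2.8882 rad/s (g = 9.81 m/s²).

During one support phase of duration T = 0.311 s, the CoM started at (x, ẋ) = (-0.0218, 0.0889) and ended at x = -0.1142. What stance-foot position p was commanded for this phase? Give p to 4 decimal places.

ωT = 2.8882·0.311 = 0.898230; cosh(ωT) = 1.431272, sinh(ωT) = 1.023982
x(T) = p + (x₀−p)·cosh(ωT) + (ẋ₀/ω)·sinh(ωT) ⇒ p·(1 − cosh) = x(T) − x₀·cosh − (ẋ₀/ω)·sinh
numerator   = -0.1142 − (-0.0218)·1.431272 − (0.0889/2.8882)·1.023982 = -0.114517
denominator = 1 − 1.431272 = -0.431272
p = -0.114517 / -0.431272 = 0.2655

p = 0.2655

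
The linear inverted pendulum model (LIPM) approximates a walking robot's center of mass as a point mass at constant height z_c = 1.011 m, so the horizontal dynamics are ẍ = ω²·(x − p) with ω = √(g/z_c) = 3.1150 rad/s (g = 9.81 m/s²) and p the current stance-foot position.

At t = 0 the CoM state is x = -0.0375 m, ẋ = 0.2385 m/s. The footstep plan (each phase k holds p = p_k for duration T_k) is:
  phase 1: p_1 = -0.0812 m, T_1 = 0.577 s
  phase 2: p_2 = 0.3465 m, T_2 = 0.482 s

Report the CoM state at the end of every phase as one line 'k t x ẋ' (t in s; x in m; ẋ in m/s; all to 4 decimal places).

1 0.5770 0.2789 1.1387
2 1.0590 0.9668 2.2330

phase 1: p=-0.0812, T=0.577, ωT=1.797355, cosh=3.099702, sinh=2.933965; start (x,ẋ)=(-0.037500, 0.238500) → end (x,ẋ)=(0.278896, 1.138666)
phase 2: p=0.3465, T=0.482, ωT=1.501430, cosh=2.355457, sinh=2.132646; start (x,ẋ)=(0.278896, 1.138666) → end (x,ẋ)=(0.966835, 2.232974)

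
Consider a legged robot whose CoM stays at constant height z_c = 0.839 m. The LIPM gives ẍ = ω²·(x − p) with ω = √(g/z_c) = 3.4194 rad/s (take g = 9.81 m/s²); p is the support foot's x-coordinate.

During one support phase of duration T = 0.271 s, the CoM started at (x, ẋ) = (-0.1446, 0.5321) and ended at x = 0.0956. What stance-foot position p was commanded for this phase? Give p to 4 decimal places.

p = -0.3061

ωT = 3.4194·0.271 = 0.926657; cosh(ωT) = 1.460963, sinh(ωT) = 1.065088
x(T) = p + (x₀−p)·cosh(ωT) + (ẋ₀/ω)·sinh(ωT) ⇒ p·(1 − cosh) = x(T) − x₀·cosh − (ẋ₀/ω)·sinh
numerator   = 0.0956 − (-0.1446)·1.460963 − (0.5321/3.4194)·1.065088 = 0.141115
denominator = 1 − 1.460963 = -0.460963
p = 0.141115 / -0.460963 = -0.3061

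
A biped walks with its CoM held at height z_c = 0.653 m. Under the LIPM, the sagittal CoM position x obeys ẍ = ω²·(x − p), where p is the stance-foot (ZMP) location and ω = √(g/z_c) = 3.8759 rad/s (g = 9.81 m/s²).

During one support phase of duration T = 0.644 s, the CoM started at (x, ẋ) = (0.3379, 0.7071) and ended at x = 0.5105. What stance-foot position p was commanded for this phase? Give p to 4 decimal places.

p = 0.5193

ωT = 3.8759·0.644 = 2.496080; cosh(ωT) = 6.108617, sinh(ωT) = 6.026210
x(T) = p + (x₀−p)·cosh(ωT) + (ẋ₀/ω)·sinh(ωT) ⇒ p·(1 − cosh) = x(T) − x₀·cosh − (ẋ₀/ω)·sinh
numerator   = 0.5105 − (0.3379)·6.108617 − (0.7071/3.8759)·6.026210 = -2.652994
denominator = 1 − 6.108617 = -5.108617
p = -2.652994 / -5.108617 = 0.5193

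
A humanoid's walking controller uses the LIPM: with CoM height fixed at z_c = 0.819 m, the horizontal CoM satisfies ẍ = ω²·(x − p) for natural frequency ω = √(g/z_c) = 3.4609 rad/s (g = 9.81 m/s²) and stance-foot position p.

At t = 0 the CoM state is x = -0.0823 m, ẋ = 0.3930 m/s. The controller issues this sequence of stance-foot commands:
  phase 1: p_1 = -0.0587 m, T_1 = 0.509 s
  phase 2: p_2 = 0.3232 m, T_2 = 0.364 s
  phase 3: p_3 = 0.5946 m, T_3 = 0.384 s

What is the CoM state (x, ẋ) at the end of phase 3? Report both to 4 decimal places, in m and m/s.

x = 0.9747, ẋ = 1.6696

phase 1: p=-0.0587, T=0.509, ωT=1.761598, cosh=2.996752, sinh=2.824982; start (x,ẋ)=(-0.082300, 0.393000) → end (x,ẋ)=(0.191365, 0.946987)
phase 2: p=0.3232, T=0.364, ωT=1.259768, cosh=1.904161, sinh=1.620441; start (x,ẋ)=(0.191365, 0.946987) → end (x,ẋ)=(0.515558, 1.063863)
phase 3: p=0.5946, T=0.384, ωT=1.328986, cosh=2.020978, sinh=1.756232; start (x,ẋ)=(0.515558, 1.063863) → end (x,ẋ)=(0.974715, 1.669614)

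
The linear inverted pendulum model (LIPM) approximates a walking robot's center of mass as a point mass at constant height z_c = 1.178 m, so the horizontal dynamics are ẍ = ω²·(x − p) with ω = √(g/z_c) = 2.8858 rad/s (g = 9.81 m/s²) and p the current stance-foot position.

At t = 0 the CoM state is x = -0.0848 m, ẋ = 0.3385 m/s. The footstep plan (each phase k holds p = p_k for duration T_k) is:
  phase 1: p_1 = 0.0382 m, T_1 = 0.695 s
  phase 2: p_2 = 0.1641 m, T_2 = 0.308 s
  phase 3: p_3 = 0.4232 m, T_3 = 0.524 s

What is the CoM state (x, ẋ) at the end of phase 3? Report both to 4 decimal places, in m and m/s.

phase 1: p=0.0382, T=0.695, ωT=2.005631, cosh=3.782678, sinh=3.648103; start (x,ẋ)=(-0.084800, 0.338500) → end (x,ẋ)=(0.000848, -0.014470)
phase 2: p=0.1641, T=0.308, ωT=0.888826, cosh=1.421706, sinh=1.010568; start (x,ẋ)=(0.000848, -0.014470) → end (x,ẋ)=(-0.073064, -0.496665)
phase 3: p=0.4232, T=0.524, ωT=1.512159, cosh=2.378474, sinh=2.158041; start (x,ẋ)=(-0.073064, -0.496665) → end (x,ẋ)=(-1.128564, -4.271875)

x = -1.1286, ẋ = -4.2719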